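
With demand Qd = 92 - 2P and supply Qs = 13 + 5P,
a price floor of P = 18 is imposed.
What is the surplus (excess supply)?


At P = 18:
Qd = 92 - 2*18 = 56
Qs = 13 + 5*18 = 103
Surplus = Qs - Qd = 103 - 56 = 47

47


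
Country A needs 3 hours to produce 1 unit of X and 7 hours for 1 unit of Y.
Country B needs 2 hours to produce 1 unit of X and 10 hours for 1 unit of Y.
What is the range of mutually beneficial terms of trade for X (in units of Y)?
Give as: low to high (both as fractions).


Opportunity cost of X for Country A = hours_X / hours_Y = 3/7 = 3/7 units of Y
Opportunity cost of X for Country B = hours_X / hours_Y = 2/10 = 1/5 units of Y
Terms of trade must be between the two opportunity costs.
Range: 1/5 to 3/7

1/5 to 3/7


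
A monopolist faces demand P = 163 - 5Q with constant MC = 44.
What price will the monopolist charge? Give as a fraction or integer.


MR = 163 - 10Q
Set MR = MC: 163 - 10Q = 44
Q* = 119/10
Substitute into demand:
P* = 163 - 5*119/10 = 207/2

207/2


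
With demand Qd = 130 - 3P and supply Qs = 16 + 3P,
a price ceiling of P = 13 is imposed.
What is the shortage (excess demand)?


At P = 13:
Qd = 130 - 3*13 = 91
Qs = 16 + 3*13 = 55
Shortage = Qd - Qs = 91 - 55 = 36

36


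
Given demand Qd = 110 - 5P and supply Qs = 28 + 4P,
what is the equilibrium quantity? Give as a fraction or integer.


First find equilibrium price:
110 - 5P = 28 + 4P
P* = 82/9 = 82/9
Then substitute into demand:
Q* = 110 - 5 * 82/9 = 580/9

580/9


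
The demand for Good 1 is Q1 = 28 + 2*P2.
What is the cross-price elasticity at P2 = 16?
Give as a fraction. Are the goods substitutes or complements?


dQ1/dP2 = 2
At P2 = 16: Q1 = 28 + 2*16 = 60
Exy = (dQ1/dP2)(P2/Q1) = 2 * 16 / 60 = 8/15
Since Exy > 0, the goods are substitutes.

8/15 (substitutes)


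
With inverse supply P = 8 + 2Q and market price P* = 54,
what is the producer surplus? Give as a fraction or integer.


Minimum supply price (at Q=0): P_min = 8
Quantity supplied at P* = 54:
Q* = (54 - 8)/2 = 23
PS = (1/2) * Q* * (P* - P_min)
PS = (1/2) * 23 * (54 - 8)
PS = (1/2) * 23 * 46 = 529

529


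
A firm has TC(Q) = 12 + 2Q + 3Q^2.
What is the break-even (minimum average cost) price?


AC(Q) = 12/Q + 2 + 3Q
To minimize: dAC/dQ = -12/Q^2 + 3 = 0
Q^2 = 12/3 = 4
Q* = 2
Min AC = 12/2 + 2 + 3*2
Min AC = 6 + 2 + 6 = 14

14


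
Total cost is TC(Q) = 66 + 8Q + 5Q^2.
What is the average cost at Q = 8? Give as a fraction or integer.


TC(8) = 66 + 8*8 + 5*8^2
TC(8) = 66 + 64 + 320 = 450
AC = TC/Q = 450/8 = 225/4

225/4


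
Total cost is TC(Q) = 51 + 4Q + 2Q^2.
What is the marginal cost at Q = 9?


MC = dTC/dQ = 4 + 2*2*Q
At Q = 9:
MC = 4 + 4*9
MC = 4 + 36 = 40

40


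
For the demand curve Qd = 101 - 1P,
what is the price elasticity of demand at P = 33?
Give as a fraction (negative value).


dQ/dP = -1
At P = 33: Q = 101 - 1*33 = 68
E = (dQ/dP)(P/Q) = (-1)(33/68) = -33/68

-33/68


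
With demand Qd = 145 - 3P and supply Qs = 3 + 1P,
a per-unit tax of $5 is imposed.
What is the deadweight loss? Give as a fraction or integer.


Pre-tax equilibrium quantity: Q* = 77/2
Post-tax equilibrium quantity: Q_tax = 139/4
Reduction in quantity: Q* - Q_tax = 15/4
DWL = (1/2) * tax * (Q* - Q_tax)
DWL = (1/2) * 5 * 15/4 = 75/8

75/8


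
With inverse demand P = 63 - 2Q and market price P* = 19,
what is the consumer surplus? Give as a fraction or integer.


Maximum willingness to pay (at Q=0): P_max = 63
Quantity demanded at P* = 19:
Q* = (63 - 19)/2 = 22
CS = (1/2) * Q* * (P_max - P*)
CS = (1/2) * 22 * (63 - 19)
CS = (1/2) * 22 * 44 = 484

484


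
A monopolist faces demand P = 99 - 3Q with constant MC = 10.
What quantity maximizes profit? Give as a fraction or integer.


TR = P*Q = (99 - 3Q)Q = 99Q - 3Q^2
MR = dTR/dQ = 99 - 6Q
Set MR = MC:
99 - 6Q = 10
89 = 6Q
Q* = 89/6 = 89/6

89/6


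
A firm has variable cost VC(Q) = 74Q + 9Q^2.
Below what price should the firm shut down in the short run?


AVC(Q) = VC(Q)/Q = 74 + 9Q
AVC is increasing in Q, so minimum AVC is at Q -> 0+.
Min AVC = 74
The firm should shut down if P < 74.

74


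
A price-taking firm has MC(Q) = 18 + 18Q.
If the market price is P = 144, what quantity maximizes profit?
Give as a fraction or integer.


In perfect competition, profit is maximized where P = MC.
144 = 18 + 18Q
126 = 18Q
Q* = 126/18 = 7

7


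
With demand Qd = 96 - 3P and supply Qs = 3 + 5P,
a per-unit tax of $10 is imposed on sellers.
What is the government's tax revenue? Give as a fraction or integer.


With tax on sellers, new supply: Qs' = 3 + 5(P - 10)
= 5P - 47
New equilibrium quantity:
Q_new = 339/8
Tax revenue = tax * Q_new = 10 * 339/8 = 1695/4

1695/4


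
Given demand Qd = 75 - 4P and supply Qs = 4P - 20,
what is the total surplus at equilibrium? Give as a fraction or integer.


Find equilibrium: 75 - 4P = 4P - 20
75 + 20 = 8P
P* = 95/8 = 95/8
Q* = 4*95/8 - 20 = 55/2
Inverse demand: P = 75/4 - Q/4, so P_max = 75/4
Inverse supply: P = 5 + Q/4, so P_min = 5
CS = (1/2) * 55/2 * (75/4 - 95/8) = 3025/32
PS = (1/2) * 55/2 * (95/8 - 5) = 3025/32
TS = CS + PS = 3025/32 + 3025/32 = 3025/16

3025/16


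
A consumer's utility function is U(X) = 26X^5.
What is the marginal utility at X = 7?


MU = dU/dX = 26*5*X^(5-1)
MU = 130*X^4
At X = 7:
MU = 130 * 7^4
MU = 130 * 2401 = 312130

312130


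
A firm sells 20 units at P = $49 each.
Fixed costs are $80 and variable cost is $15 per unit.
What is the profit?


Total Revenue = P * Q = 49 * 20 = $980
Total Cost = FC + VC*Q = 80 + 15*20 = $380
Profit = TR - TC = 980 - 380 = $600

$600


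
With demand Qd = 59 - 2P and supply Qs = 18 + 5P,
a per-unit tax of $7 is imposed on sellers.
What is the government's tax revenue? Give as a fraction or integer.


With tax on sellers, new supply: Qs' = 18 + 5(P - 7)
= 5P - 17
New equilibrium quantity:
Q_new = 261/7
Tax revenue = tax * Q_new = 7 * 261/7 = 261

261


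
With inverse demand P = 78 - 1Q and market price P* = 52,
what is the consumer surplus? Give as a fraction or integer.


Maximum willingness to pay (at Q=0): P_max = 78
Quantity demanded at P* = 52:
Q* = (78 - 52)/1 = 26
CS = (1/2) * Q* * (P_max - P*)
CS = (1/2) * 26 * (78 - 52)
CS = (1/2) * 26 * 26 = 338

338


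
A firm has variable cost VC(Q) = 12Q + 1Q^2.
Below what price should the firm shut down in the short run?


AVC(Q) = VC(Q)/Q = 12 + 1Q
AVC is increasing in Q, so minimum AVC is at Q -> 0+.
Min AVC = 12
The firm should shut down if P < 12.

12


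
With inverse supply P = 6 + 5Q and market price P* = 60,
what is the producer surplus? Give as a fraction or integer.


Minimum supply price (at Q=0): P_min = 6
Quantity supplied at P* = 60:
Q* = (60 - 6)/5 = 54/5
PS = (1/2) * Q* * (P* - P_min)
PS = (1/2) * 54/5 * (60 - 6)
PS = (1/2) * 54/5 * 54 = 1458/5

1458/5


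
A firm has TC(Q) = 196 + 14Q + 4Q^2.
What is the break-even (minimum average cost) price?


AC(Q) = 196/Q + 14 + 4Q
To minimize: dAC/dQ = -196/Q^2 + 4 = 0
Q^2 = 196/4 = 49
Q* = 7
Min AC = 196/7 + 14 + 4*7
Min AC = 28 + 14 + 28 = 70

70


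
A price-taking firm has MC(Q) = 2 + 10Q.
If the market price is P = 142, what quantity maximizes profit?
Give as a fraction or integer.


In perfect competition, profit is maximized where P = MC.
142 = 2 + 10Q
140 = 10Q
Q* = 140/10 = 14

14


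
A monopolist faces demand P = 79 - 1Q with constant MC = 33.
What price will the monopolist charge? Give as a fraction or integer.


MR = 79 - 2Q
Set MR = MC: 79 - 2Q = 33
Q* = 23
Substitute into demand:
P* = 79 - 1*23 = 56

56


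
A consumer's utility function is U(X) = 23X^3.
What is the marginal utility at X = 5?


MU = dU/dX = 23*3*X^(3-1)
MU = 69*X^2
At X = 5:
MU = 69 * 5^2
MU = 69 * 25 = 1725

1725


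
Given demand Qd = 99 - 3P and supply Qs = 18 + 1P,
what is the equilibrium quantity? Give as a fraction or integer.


First find equilibrium price:
99 - 3P = 18 + 1P
P* = 81/4 = 81/4
Then substitute into demand:
Q* = 99 - 3 * 81/4 = 153/4

153/4


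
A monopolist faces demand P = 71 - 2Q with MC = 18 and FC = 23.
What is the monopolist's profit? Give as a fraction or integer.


MR = MC: 71 - 4Q = 18
Q* = 53/4
P* = 71 - 2*53/4 = 89/2
Profit = (P* - MC)*Q* - FC
= (89/2 - 18)*53/4 - 23
= 53/2*53/4 - 23
= 2809/8 - 23 = 2625/8

2625/8


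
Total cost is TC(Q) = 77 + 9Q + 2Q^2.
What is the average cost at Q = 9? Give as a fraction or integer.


TC(9) = 77 + 9*9 + 2*9^2
TC(9) = 77 + 81 + 162 = 320
AC = TC/Q = 320/9 = 320/9

320/9


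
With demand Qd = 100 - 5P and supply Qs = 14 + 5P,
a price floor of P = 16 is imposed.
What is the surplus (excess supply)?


At P = 16:
Qd = 100 - 5*16 = 20
Qs = 14 + 5*16 = 94
Surplus = Qs - Qd = 94 - 20 = 74

74


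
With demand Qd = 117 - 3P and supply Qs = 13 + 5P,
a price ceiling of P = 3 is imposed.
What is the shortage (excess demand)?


At P = 3:
Qd = 117 - 3*3 = 108
Qs = 13 + 5*3 = 28
Shortage = Qd - Qs = 108 - 28 = 80

80


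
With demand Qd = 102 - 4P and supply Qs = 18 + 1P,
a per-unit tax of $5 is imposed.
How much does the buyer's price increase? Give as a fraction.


With a per-unit tax, the buyer's price increase depends on relative slopes.
Supply slope: d = 1, Demand slope: b = 4
Buyer's price increase = d * tax / (b + d)
= 1 * 5 / (4 + 1)
= 5 / 5 = 1

1


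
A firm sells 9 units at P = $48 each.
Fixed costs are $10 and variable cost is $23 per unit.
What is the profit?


Total Revenue = P * Q = 48 * 9 = $432
Total Cost = FC + VC*Q = 10 + 23*9 = $217
Profit = TR - TC = 432 - 217 = $215

$215


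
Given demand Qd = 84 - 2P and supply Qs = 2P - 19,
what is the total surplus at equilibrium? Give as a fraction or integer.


Find equilibrium: 84 - 2P = 2P - 19
84 + 19 = 4P
P* = 103/4 = 103/4
Q* = 2*103/4 - 19 = 65/2
Inverse demand: P = 42 - Q/2, so P_max = 42
Inverse supply: P = 19/2 + Q/2, so P_min = 19/2
CS = (1/2) * 65/2 * (42 - 103/4) = 4225/16
PS = (1/2) * 65/2 * (103/4 - 19/2) = 4225/16
TS = CS + PS = 4225/16 + 4225/16 = 4225/8

4225/8


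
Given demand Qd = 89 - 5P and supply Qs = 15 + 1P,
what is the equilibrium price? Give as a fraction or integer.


At equilibrium, Qd = Qs.
89 - 5P = 15 + 1P
89 - 15 = 5P + 1P
74 = 6P
P* = 74/6 = 37/3

37/3


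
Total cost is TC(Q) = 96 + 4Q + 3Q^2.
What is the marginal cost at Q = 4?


MC = dTC/dQ = 4 + 2*3*Q
At Q = 4:
MC = 4 + 6*4
MC = 4 + 24 = 28

28


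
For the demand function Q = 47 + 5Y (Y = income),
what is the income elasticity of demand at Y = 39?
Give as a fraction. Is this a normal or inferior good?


dQ/dY = 5
At Y = 39: Q = 47 + 5*39 = 242
Ey = (dQ/dY)(Y/Q) = 5 * 39 / 242 = 195/242
Since Ey > 0, this is a normal good.

195/242 (normal good)


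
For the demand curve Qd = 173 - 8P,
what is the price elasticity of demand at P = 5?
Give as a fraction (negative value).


dQ/dP = -8
At P = 5: Q = 173 - 8*5 = 133
E = (dQ/dP)(P/Q) = (-8)(5/133) = -40/133

-40/133


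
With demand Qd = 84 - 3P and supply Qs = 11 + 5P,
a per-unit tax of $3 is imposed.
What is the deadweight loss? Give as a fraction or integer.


Pre-tax equilibrium quantity: Q* = 453/8
Post-tax equilibrium quantity: Q_tax = 51
Reduction in quantity: Q* - Q_tax = 45/8
DWL = (1/2) * tax * (Q* - Q_tax)
DWL = (1/2) * 3 * 45/8 = 135/16

135/16


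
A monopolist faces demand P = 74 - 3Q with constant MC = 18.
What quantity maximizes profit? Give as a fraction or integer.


TR = P*Q = (74 - 3Q)Q = 74Q - 3Q^2
MR = dTR/dQ = 74 - 6Q
Set MR = MC:
74 - 6Q = 18
56 = 6Q
Q* = 56/6 = 28/3

28/3


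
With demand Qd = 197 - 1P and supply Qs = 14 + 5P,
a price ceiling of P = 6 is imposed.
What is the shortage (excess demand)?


At P = 6:
Qd = 197 - 1*6 = 191
Qs = 14 + 5*6 = 44
Shortage = Qd - Qs = 191 - 44 = 147

147


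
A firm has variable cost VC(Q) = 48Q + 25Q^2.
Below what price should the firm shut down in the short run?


AVC(Q) = VC(Q)/Q = 48 + 25Q
AVC is increasing in Q, so minimum AVC is at Q -> 0+.
Min AVC = 48
The firm should shut down if P < 48.

48


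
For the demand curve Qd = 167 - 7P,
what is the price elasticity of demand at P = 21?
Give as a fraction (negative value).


dQ/dP = -7
At P = 21: Q = 167 - 7*21 = 20
E = (dQ/dP)(P/Q) = (-7)(21/20) = -147/20

-147/20


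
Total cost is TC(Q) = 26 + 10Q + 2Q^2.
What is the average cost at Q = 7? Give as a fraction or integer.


TC(7) = 26 + 10*7 + 2*7^2
TC(7) = 26 + 70 + 98 = 194
AC = TC/Q = 194/7 = 194/7

194/7


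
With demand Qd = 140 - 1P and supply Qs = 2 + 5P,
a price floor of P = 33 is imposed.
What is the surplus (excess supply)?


At P = 33:
Qd = 140 - 1*33 = 107
Qs = 2 + 5*33 = 167
Surplus = Qs - Qd = 167 - 107 = 60

60


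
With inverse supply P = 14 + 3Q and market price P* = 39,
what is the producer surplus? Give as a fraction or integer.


Minimum supply price (at Q=0): P_min = 14
Quantity supplied at P* = 39:
Q* = (39 - 14)/3 = 25/3
PS = (1/2) * Q* * (P* - P_min)
PS = (1/2) * 25/3 * (39 - 14)
PS = (1/2) * 25/3 * 25 = 625/6

625/6


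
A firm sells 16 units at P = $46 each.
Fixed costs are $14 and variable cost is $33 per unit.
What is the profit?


Total Revenue = P * Q = 46 * 16 = $736
Total Cost = FC + VC*Q = 14 + 33*16 = $542
Profit = TR - TC = 736 - 542 = $194

$194


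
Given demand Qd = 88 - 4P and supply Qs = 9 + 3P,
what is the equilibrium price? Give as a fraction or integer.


At equilibrium, Qd = Qs.
88 - 4P = 9 + 3P
88 - 9 = 4P + 3P
79 = 7P
P* = 79/7 = 79/7

79/7


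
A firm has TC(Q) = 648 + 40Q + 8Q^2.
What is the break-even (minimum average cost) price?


AC(Q) = 648/Q + 40 + 8Q
To minimize: dAC/dQ = -648/Q^2 + 8 = 0
Q^2 = 648/8 = 81
Q* = 9
Min AC = 648/9 + 40 + 8*9
Min AC = 72 + 40 + 72 = 184

184


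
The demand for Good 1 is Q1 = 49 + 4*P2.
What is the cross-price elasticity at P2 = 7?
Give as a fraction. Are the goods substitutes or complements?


dQ1/dP2 = 4
At P2 = 7: Q1 = 49 + 4*7 = 77
Exy = (dQ1/dP2)(P2/Q1) = 4 * 7 / 77 = 4/11
Since Exy > 0, the goods are substitutes.

4/11 (substitutes)


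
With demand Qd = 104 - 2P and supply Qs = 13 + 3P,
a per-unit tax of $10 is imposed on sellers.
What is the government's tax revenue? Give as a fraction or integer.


With tax on sellers, new supply: Qs' = 13 + 3(P - 10)
= 3P - 17
New equilibrium quantity:
Q_new = 278/5
Tax revenue = tax * Q_new = 10 * 278/5 = 556

556


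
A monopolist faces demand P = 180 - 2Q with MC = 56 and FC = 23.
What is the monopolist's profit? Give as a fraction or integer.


MR = MC: 180 - 4Q = 56
Q* = 31
P* = 180 - 2*31 = 118
Profit = (P* - MC)*Q* - FC
= (118 - 56)*31 - 23
= 62*31 - 23
= 1922 - 23 = 1899

1899


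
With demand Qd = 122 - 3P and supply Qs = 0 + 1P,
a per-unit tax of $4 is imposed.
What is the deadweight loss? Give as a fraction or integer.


Pre-tax equilibrium quantity: Q* = 61/2
Post-tax equilibrium quantity: Q_tax = 55/2
Reduction in quantity: Q* - Q_tax = 3
DWL = (1/2) * tax * (Q* - Q_tax)
DWL = (1/2) * 4 * 3 = 6

6


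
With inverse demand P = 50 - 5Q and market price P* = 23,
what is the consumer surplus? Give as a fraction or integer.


Maximum willingness to pay (at Q=0): P_max = 50
Quantity demanded at P* = 23:
Q* = (50 - 23)/5 = 27/5
CS = (1/2) * Q* * (P_max - P*)
CS = (1/2) * 27/5 * (50 - 23)
CS = (1/2) * 27/5 * 27 = 729/10

729/10


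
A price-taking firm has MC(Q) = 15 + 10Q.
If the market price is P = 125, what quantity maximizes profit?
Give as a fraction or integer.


In perfect competition, profit is maximized where P = MC.
125 = 15 + 10Q
110 = 10Q
Q* = 110/10 = 11

11


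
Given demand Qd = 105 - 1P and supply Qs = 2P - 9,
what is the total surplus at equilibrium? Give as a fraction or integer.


Find equilibrium: 105 - 1P = 2P - 9
105 + 9 = 3P
P* = 114/3 = 38
Q* = 2*38 - 9 = 67
Inverse demand: P = 105 - Q/1, so P_max = 105
Inverse supply: P = 9/2 + Q/2, so P_min = 9/2
CS = (1/2) * 67 * (105 - 38) = 4489/2
PS = (1/2) * 67 * (38 - 9/2) = 4489/4
TS = CS + PS = 4489/2 + 4489/4 = 13467/4

13467/4


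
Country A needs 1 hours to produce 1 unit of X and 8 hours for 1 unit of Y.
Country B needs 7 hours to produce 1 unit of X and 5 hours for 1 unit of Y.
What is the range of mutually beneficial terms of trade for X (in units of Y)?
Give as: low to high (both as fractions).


Opportunity cost of X for Country A = hours_X / hours_Y = 1/8 = 1/8 units of Y
Opportunity cost of X for Country B = hours_X / hours_Y = 7/5 = 7/5 units of Y
Terms of trade must be between the two opportunity costs.
Range: 1/8 to 7/5

1/8 to 7/5


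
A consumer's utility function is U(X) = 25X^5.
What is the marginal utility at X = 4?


MU = dU/dX = 25*5*X^(5-1)
MU = 125*X^4
At X = 4:
MU = 125 * 4^4
MU = 125 * 256 = 32000

32000


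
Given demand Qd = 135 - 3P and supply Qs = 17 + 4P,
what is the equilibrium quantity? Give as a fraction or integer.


First find equilibrium price:
135 - 3P = 17 + 4P
P* = 118/7 = 118/7
Then substitute into demand:
Q* = 135 - 3 * 118/7 = 591/7

591/7


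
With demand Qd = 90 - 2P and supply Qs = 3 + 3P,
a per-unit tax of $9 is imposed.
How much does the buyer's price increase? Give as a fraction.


With a per-unit tax, the buyer's price increase depends on relative slopes.
Supply slope: d = 3, Demand slope: b = 2
Buyer's price increase = d * tax / (b + d)
= 3 * 9 / (2 + 3)
= 27 / 5 = 27/5

27/5


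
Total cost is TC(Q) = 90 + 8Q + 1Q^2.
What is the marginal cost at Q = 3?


MC = dTC/dQ = 8 + 2*1*Q
At Q = 3:
MC = 8 + 2*3
MC = 8 + 6 = 14

14


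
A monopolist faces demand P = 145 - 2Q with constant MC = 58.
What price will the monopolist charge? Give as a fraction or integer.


MR = 145 - 4Q
Set MR = MC: 145 - 4Q = 58
Q* = 87/4
Substitute into demand:
P* = 145 - 2*87/4 = 203/2

203/2


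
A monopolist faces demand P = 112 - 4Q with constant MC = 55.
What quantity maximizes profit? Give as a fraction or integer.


TR = P*Q = (112 - 4Q)Q = 112Q - 4Q^2
MR = dTR/dQ = 112 - 8Q
Set MR = MC:
112 - 8Q = 55
57 = 8Q
Q* = 57/8 = 57/8

57/8


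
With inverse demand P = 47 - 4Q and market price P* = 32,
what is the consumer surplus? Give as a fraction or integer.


Maximum willingness to pay (at Q=0): P_max = 47
Quantity demanded at P* = 32:
Q* = (47 - 32)/4 = 15/4
CS = (1/2) * Q* * (P_max - P*)
CS = (1/2) * 15/4 * (47 - 32)
CS = (1/2) * 15/4 * 15 = 225/8

225/8


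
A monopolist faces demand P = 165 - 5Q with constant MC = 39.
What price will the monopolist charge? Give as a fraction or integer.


MR = 165 - 10Q
Set MR = MC: 165 - 10Q = 39
Q* = 63/5
Substitute into demand:
P* = 165 - 5*63/5 = 102

102


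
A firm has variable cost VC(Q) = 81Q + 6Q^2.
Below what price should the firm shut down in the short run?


AVC(Q) = VC(Q)/Q = 81 + 6Q
AVC is increasing in Q, so minimum AVC is at Q -> 0+.
Min AVC = 81
The firm should shut down if P < 81.

81


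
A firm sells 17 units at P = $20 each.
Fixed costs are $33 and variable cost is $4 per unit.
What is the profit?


Total Revenue = P * Q = 20 * 17 = $340
Total Cost = FC + VC*Q = 33 + 4*17 = $101
Profit = TR - TC = 340 - 101 = $239

$239


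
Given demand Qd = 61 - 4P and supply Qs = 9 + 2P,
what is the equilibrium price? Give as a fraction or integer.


At equilibrium, Qd = Qs.
61 - 4P = 9 + 2P
61 - 9 = 4P + 2P
52 = 6P
P* = 52/6 = 26/3

26/3


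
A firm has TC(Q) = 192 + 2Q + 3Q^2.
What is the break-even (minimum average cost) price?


AC(Q) = 192/Q + 2 + 3Q
To minimize: dAC/dQ = -192/Q^2 + 3 = 0
Q^2 = 192/3 = 64
Q* = 8
Min AC = 192/8 + 2 + 3*8
Min AC = 24 + 2 + 24 = 50

50


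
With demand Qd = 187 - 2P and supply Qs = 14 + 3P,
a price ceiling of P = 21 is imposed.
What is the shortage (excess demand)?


At P = 21:
Qd = 187 - 2*21 = 145
Qs = 14 + 3*21 = 77
Shortage = Qd - Qs = 145 - 77 = 68

68


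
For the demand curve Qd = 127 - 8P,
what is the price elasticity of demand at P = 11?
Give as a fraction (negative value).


dQ/dP = -8
At P = 11: Q = 127 - 8*11 = 39
E = (dQ/dP)(P/Q) = (-8)(11/39) = -88/39

-88/39


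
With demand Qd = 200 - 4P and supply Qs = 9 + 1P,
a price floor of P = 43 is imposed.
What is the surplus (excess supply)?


At P = 43:
Qd = 200 - 4*43 = 28
Qs = 9 + 1*43 = 52
Surplus = Qs - Qd = 52 - 28 = 24

24


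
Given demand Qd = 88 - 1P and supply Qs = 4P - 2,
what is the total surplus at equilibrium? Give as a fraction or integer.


Find equilibrium: 88 - 1P = 4P - 2
88 + 2 = 5P
P* = 90/5 = 18
Q* = 4*18 - 2 = 70
Inverse demand: P = 88 - Q/1, so P_max = 88
Inverse supply: P = 1/2 + Q/4, so P_min = 1/2
CS = (1/2) * 70 * (88 - 18) = 2450
PS = (1/2) * 70 * (18 - 1/2) = 1225/2
TS = CS + PS = 2450 + 1225/2 = 6125/2

6125/2


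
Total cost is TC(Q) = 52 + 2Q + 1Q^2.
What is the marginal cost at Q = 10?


MC = dTC/dQ = 2 + 2*1*Q
At Q = 10:
MC = 2 + 2*10
MC = 2 + 20 = 22

22


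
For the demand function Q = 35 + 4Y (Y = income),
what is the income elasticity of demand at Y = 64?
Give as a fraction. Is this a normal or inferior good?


dQ/dY = 4
At Y = 64: Q = 35 + 4*64 = 291
Ey = (dQ/dY)(Y/Q) = 4 * 64 / 291 = 256/291
Since Ey > 0, this is a normal good.

256/291 (normal good)


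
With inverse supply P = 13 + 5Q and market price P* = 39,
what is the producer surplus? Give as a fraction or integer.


Minimum supply price (at Q=0): P_min = 13
Quantity supplied at P* = 39:
Q* = (39 - 13)/5 = 26/5
PS = (1/2) * Q* * (P* - P_min)
PS = (1/2) * 26/5 * (39 - 13)
PS = (1/2) * 26/5 * 26 = 338/5

338/5


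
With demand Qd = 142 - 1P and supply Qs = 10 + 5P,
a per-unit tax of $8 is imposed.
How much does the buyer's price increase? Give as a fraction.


With a per-unit tax, the buyer's price increase depends on relative slopes.
Supply slope: d = 5, Demand slope: b = 1
Buyer's price increase = d * tax / (b + d)
= 5 * 8 / (1 + 5)
= 40 / 6 = 20/3

20/3


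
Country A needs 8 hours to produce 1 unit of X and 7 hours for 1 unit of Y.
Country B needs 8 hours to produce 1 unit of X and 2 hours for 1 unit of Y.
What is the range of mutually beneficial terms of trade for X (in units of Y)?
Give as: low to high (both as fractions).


Opportunity cost of X for Country A = hours_X / hours_Y = 8/7 = 8/7 units of Y
Opportunity cost of X for Country B = hours_X / hours_Y = 8/2 = 4 units of Y
Terms of trade must be between the two opportunity costs.
Range: 8/7 to 4

8/7 to 4


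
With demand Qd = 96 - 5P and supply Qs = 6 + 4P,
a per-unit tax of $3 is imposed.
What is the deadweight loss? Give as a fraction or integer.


Pre-tax equilibrium quantity: Q* = 46
Post-tax equilibrium quantity: Q_tax = 118/3
Reduction in quantity: Q* - Q_tax = 20/3
DWL = (1/2) * tax * (Q* - Q_tax)
DWL = (1/2) * 3 * 20/3 = 10

10


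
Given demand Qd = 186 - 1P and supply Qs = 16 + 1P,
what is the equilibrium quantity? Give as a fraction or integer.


First find equilibrium price:
186 - 1P = 16 + 1P
P* = 170/2 = 85
Then substitute into demand:
Q* = 186 - 1 * 85 = 101

101


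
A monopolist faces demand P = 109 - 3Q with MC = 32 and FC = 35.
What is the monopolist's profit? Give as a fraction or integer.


MR = MC: 109 - 6Q = 32
Q* = 77/6
P* = 109 - 3*77/6 = 141/2
Profit = (P* - MC)*Q* - FC
= (141/2 - 32)*77/6 - 35
= 77/2*77/6 - 35
= 5929/12 - 35 = 5509/12

5509/12


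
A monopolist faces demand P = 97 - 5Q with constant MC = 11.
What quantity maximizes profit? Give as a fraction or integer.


TR = P*Q = (97 - 5Q)Q = 97Q - 5Q^2
MR = dTR/dQ = 97 - 10Q
Set MR = MC:
97 - 10Q = 11
86 = 10Q
Q* = 86/10 = 43/5

43/5


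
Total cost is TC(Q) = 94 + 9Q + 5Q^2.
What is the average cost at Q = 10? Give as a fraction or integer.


TC(10) = 94 + 9*10 + 5*10^2
TC(10) = 94 + 90 + 500 = 684
AC = TC/Q = 684/10 = 342/5

342/5


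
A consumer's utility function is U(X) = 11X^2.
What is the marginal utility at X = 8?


MU = dU/dX = 11*2*X^(2-1)
MU = 22*X^1
At X = 8:
MU = 22 * 8^1
MU = 22 * 8 = 176

176


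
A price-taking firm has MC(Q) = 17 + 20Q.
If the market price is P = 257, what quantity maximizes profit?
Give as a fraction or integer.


In perfect competition, profit is maximized where P = MC.
257 = 17 + 20Q
240 = 20Q
Q* = 240/20 = 12

12


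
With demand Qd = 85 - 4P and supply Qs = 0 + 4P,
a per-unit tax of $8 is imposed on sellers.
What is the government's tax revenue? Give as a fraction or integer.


With tax on sellers, new supply: Qs' = 0 + 4(P - 8)
= 4P - 32
New equilibrium quantity:
Q_new = 53/2
Tax revenue = tax * Q_new = 8 * 53/2 = 212

212


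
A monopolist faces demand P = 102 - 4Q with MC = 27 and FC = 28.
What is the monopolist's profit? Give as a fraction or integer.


MR = MC: 102 - 8Q = 27
Q* = 75/8
P* = 102 - 4*75/8 = 129/2
Profit = (P* - MC)*Q* - FC
= (129/2 - 27)*75/8 - 28
= 75/2*75/8 - 28
= 5625/16 - 28 = 5177/16

5177/16


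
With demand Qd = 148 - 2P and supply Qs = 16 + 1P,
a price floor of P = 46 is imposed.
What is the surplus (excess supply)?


At P = 46:
Qd = 148 - 2*46 = 56
Qs = 16 + 1*46 = 62
Surplus = Qs - Qd = 62 - 56 = 6

6


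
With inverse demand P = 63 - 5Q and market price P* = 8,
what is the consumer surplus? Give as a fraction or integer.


Maximum willingness to pay (at Q=0): P_max = 63
Quantity demanded at P* = 8:
Q* = (63 - 8)/5 = 11
CS = (1/2) * Q* * (P_max - P*)
CS = (1/2) * 11 * (63 - 8)
CS = (1/2) * 11 * 55 = 605/2

605/2


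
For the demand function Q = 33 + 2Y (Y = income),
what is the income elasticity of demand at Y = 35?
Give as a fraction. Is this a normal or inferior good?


dQ/dY = 2
At Y = 35: Q = 33 + 2*35 = 103
Ey = (dQ/dY)(Y/Q) = 2 * 35 / 103 = 70/103
Since Ey > 0, this is a normal good.

70/103 (normal good)


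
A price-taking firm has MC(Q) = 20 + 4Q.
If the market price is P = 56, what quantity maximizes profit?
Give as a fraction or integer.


In perfect competition, profit is maximized where P = MC.
56 = 20 + 4Q
36 = 4Q
Q* = 36/4 = 9

9


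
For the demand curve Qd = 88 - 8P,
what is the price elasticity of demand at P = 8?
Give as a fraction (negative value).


dQ/dP = -8
At P = 8: Q = 88 - 8*8 = 24
E = (dQ/dP)(P/Q) = (-8)(8/24) = -8/3

-8/3


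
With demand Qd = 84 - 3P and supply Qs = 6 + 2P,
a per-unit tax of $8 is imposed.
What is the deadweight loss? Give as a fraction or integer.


Pre-tax equilibrium quantity: Q* = 186/5
Post-tax equilibrium quantity: Q_tax = 138/5
Reduction in quantity: Q* - Q_tax = 48/5
DWL = (1/2) * tax * (Q* - Q_tax)
DWL = (1/2) * 8 * 48/5 = 192/5

192/5


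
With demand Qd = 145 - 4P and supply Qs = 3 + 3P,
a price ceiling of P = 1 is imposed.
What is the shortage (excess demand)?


At P = 1:
Qd = 145 - 4*1 = 141
Qs = 3 + 3*1 = 6
Shortage = Qd - Qs = 141 - 6 = 135

135


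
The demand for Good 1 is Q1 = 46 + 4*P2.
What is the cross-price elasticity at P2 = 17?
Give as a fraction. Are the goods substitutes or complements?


dQ1/dP2 = 4
At P2 = 17: Q1 = 46 + 4*17 = 114
Exy = (dQ1/dP2)(P2/Q1) = 4 * 17 / 114 = 34/57
Since Exy > 0, the goods are substitutes.

34/57 (substitutes)


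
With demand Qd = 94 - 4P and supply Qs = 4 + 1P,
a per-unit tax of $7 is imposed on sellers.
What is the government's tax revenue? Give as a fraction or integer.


With tax on sellers, new supply: Qs' = 4 + 1(P - 7)
= 1P - 3
New equilibrium quantity:
Q_new = 82/5
Tax revenue = tax * Q_new = 7 * 82/5 = 574/5

574/5


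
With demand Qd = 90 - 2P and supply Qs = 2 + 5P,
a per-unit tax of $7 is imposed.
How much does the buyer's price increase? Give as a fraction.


With a per-unit tax, the buyer's price increase depends on relative slopes.
Supply slope: d = 5, Demand slope: b = 2
Buyer's price increase = d * tax / (b + d)
= 5 * 7 / (2 + 5)
= 35 / 7 = 5

5


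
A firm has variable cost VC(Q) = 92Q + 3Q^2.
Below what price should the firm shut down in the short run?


AVC(Q) = VC(Q)/Q = 92 + 3Q
AVC is increasing in Q, so minimum AVC is at Q -> 0+.
Min AVC = 92
The firm should shut down if P < 92.

92


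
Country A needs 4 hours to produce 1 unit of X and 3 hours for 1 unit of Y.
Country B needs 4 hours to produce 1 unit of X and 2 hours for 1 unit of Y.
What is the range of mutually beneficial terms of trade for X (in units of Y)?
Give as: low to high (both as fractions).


Opportunity cost of X for Country A = hours_X / hours_Y = 4/3 = 4/3 units of Y
Opportunity cost of X for Country B = hours_X / hours_Y = 4/2 = 2 units of Y
Terms of trade must be between the two opportunity costs.
Range: 4/3 to 2

4/3 to 2


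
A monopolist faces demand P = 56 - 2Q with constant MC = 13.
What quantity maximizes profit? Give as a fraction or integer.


TR = P*Q = (56 - 2Q)Q = 56Q - 2Q^2
MR = dTR/dQ = 56 - 4Q
Set MR = MC:
56 - 4Q = 13
43 = 4Q
Q* = 43/4 = 43/4

43/4


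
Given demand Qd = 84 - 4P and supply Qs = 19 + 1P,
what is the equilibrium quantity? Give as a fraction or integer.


First find equilibrium price:
84 - 4P = 19 + 1P
P* = 65/5 = 13
Then substitute into demand:
Q* = 84 - 4 * 13 = 32

32


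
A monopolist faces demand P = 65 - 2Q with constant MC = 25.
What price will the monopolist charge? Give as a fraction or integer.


MR = 65 - 4Q
Set MR = MC: 65 - 4Q = 25
Q* = 10
Substitute into demand:
P* = 65 - 2*10 = 45

45


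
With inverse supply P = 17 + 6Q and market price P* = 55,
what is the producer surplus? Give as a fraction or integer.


Minimum supply price (at Q=0): P_min = 17
Quantity supplied at P* = 55:
Q* = (55 - 17)/6 = 19/3
PS = (1/2) * Q* * (P* - P_min)
PS = (1/2) * 19/3 * (55 - 17)
PS = (1/2) * 19/3 * 38 = 361/3

361/3


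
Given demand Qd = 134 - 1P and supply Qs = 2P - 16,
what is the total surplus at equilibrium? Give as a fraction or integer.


Find equilibrium: 134 - 1P = 2P - 16
134 + 16 = 3P
P* = 150/3 = 50
Q* = 2*50 - 16 = 84
Inverse demand: P = 134 - Q/1, so P_max = 134
Inverse supply: P = 8 + Q/2, so P_min = 8
CS = (1/2) * 84 * (134 - 50) = 3528
PS = (1/2) * 84 * (50 - 8) = 1764
TS = CS + PS = 3528 + 1764 = 5292

5292


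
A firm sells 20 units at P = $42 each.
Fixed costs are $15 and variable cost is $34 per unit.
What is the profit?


Total Revenue = P * Q = 42 * 20 = $840
Total Cost = FC + VC*Q = 15 + 34*20 = $695
Profit = TR - TC = 840 - 695 = $145

$145


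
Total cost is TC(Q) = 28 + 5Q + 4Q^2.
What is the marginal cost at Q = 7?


MC = dTC/dQ = 5 + 2*4*Q
At Q = 7:
MC = 5 + 8*7
MC = 5 + 56 = 61

61


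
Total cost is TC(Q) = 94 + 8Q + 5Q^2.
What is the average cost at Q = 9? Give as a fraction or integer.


TC(9) = 94 + 8*9 + 5*9^2
TC(9) = 94 + 72 + 405 = 571
AC = TC/Q = 571/9 = 571/9

571/9


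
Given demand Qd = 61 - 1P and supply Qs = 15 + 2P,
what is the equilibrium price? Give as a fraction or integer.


At equilibrium, Qd = Qs.
61 - 1P = 15 + 2P
61 - 15 = 1P + 2P
46 = 3P
P* = 46/3 = 46/3

46/3


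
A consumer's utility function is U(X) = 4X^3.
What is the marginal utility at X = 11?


MU = dU/dX = 4*3*X^(3-1)
MU = 12*X^2
At X = 11:
MU = 12 * 11^2
MU = 12 * 121 = 1452

1452


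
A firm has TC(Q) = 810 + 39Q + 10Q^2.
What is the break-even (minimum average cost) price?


AC(Q) = 810/Q + 39 + 10Q
To minimize: dAC/dQ = -810/Q^2 + 10 = 0
Q^2 = 810/10 = 81
Q* = 9
Min AC = 810/9 + 39 + 10*9
Min AC = 90 + 39 + 90 = 219

219


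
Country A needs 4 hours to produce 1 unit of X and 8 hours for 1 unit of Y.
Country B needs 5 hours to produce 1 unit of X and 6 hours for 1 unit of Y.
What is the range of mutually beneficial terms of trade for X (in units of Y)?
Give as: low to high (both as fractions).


Opportunity cost of X for Country A = hours_X / hours_Y = 4/8 = 1/2 units of Y
Opportunity cost of X for Country B = hours_X / hours_Y = 5/6 = 5/6 units of Y
Terms of trade must be between the two opportunity costs.
Range: 1/2 to 5/6

1/2 to 5/6


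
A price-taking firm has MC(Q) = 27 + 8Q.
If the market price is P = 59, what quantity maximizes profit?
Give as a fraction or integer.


In perfect competition, profit is maximized where P = MC.
59 = 27 + 8Q
32 = 8Q
Q* = 32/8 = 4

4


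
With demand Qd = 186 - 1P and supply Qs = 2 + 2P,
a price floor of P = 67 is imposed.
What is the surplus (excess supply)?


At P = 67:
Qd = 186 - 1*67 = 119
Qs = 2 + 2*67 = 136
Surplus = Qs - Qd = 136 - 119 = 17

17


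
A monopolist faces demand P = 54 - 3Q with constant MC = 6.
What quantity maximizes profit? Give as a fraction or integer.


TR = P*Q = (54 - 3Q)Q = 54Q - 3Q^2
MR = dTR/dQ = 54 - 6Q
Set MR = MC:
54 - 6Q = 6
48 = 6Q
Q* = 48/6 = 8

8


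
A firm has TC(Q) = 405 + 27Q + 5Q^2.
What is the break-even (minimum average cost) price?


AC(Q) = 405/Q + 27 + 5Q
To minimize: dAC/dQ = -405/Q^2 + 5 = 0
Q^2 = 405/5 = 81
Q* = 9
Min AC = 405/9 + 27 + 5*9
Min AC = 45 + 27 + 45 = 117

117


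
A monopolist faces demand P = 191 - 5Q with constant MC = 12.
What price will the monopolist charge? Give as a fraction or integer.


MR = 191 - 10Q
Set MR = MC: 191 - 10Q = 12
Q* = 179/10
Substitute into demand:
P* = 191 - 5*179/10 = 203/2

203/2


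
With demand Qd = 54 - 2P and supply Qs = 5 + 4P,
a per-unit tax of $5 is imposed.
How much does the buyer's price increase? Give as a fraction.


With a per-unit tax, the buyer's price increase depends on relative slopes.
Supply slope: d = 4, Demand slope: b = 2
Buyer's price increase = d * tax / (b + d)
= 4 * 5 / (2 + 4)
= 20 / 6 = 10/3

10/3


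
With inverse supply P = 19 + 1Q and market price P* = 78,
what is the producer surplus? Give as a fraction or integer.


Minimum supply price (at Q=0): P_min = 19
Quantity supplied at P* = 78:
Q* = (78 - 19)/1 = 59
PS = (1/2) * Q* * (P* - P_min)
PS = (1/2) * 59 * (78 - 19)
PS = (1/2) * 59 * 59 = 3481/2

3481/2


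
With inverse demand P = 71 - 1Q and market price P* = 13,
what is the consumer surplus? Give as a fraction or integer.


Maximum willingness to pay (at Q=0): P_max = 71
Quantity demanded at P* = 13:
Q* = (71 - 13)/1 = 58
CS = (1/2) * Q* * (P_max - P*)
CS = (1/2) * 58 * (71 - 13)
CS = (1/2) * 58 * 58 = 1682

1682


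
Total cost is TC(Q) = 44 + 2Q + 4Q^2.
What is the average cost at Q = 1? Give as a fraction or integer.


TC(1) = 44 + 2*1 + 4*1^2
TC(1) = 44 + 2 + 4 = 50
AC = TC/Q = 50/1 = 50

50


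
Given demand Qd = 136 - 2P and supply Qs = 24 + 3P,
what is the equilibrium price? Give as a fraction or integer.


At equilibrium, Qd = Qs.
136 - 2P = 24 + 3P
136 - 24 = 2P + 3P
112 = 5P
P* = 112/5 = 112/5

112/5


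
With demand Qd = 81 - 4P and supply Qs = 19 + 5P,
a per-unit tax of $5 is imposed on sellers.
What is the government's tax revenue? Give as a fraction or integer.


With tax on sellers, new supply: Qs' = 19 + 5(P - 5)
= 5P - 6
New equilibrium quantity:
Q_new = 127/3
Tax revenue = tax * Q_new = 5 * 127/3 = 635/3

635/3


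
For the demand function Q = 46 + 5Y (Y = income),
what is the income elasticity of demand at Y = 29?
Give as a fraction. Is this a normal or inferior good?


dQ/dY = 5
At Y = 29: Q = 46 + 5*29 = 191
Ey = (dQ/dY)(Y/Q) = 5 * 29 / 191 = 145/191
Since Ey > 0, this is a normal good.

145/191 (normal good)


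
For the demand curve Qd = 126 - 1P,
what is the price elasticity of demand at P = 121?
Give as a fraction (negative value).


dQ/dP = -1
At P = 121: Q = 126 - 1*121 = 5
E = (dQ/dP)(P/Q) = (-1)(121/5) = -121/5

-121/5


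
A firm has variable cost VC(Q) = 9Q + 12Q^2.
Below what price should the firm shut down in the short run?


AVC(Q) = VC(Q)/Q = 9 + 12Q
AVC is increasing in Q, so minimum AVC is at Q -> 0+.
Min AVC = 9
The firm should shut down if P < 9.

9


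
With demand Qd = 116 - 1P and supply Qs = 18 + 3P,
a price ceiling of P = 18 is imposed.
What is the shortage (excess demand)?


At P = 18:
Qd = 116 - 1*18 = 98
Qs = 18 + 3*18 = 72
Shortage = Qd - Qs = 98 - 72 = 26

26


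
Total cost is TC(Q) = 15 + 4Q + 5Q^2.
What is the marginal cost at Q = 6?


MC = dTC/dQ = 4 + 2*5*Q
At Q = 6:
MC = 4 + 10*6
MC = 4 + 60 = 64

64


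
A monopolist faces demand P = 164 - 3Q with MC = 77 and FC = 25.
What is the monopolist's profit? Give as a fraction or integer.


MR = MC: 164 - 6Q = 77
Q* = 29/2
P* = 164 - 3*29/2 = 241/2
Profit = (P* - MC)*Q* - FC
= (241/2 - 77)*29/2 - 25
= 87/2*29/2 - 25
= 2523/4 - 25 = 2423/4

2423/4


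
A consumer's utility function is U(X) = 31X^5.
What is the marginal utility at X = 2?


MU = dU/dX = 31*5*X^(5-1)
MU = 155*X^4
At X = 2:
MU = 155 * 2^4
MU = 155 * 16 = 2480

2480


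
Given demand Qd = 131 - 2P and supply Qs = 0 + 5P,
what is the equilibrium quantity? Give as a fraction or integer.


First find equilibrium price:
131 - 2P = 0 + 5P
P* = 131/7 = 131/7
Then substitute into demand:
Q* = 131 - 2 * 131/7 = 655/7

655/7


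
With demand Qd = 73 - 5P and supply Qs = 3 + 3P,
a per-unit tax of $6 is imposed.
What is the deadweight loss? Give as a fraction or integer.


Pre-tax equilibrium quantity: Q* = 117/4
Post-tax equilibrium quantity: Q_tax = 18
Reduction in quantity: Q* - Q_tax = 45/4
DWL = (1/2) * tax * (Q* - Q_tax)
DWL = (1/2) * 6 * 45/4 = 135/4

135/4


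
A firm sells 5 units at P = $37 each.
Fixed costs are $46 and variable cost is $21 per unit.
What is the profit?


Total Revenue = P * Q = 37 * 5 = $185
Total Cost = FC + VC*Q = 46 + 21*5 = $151
Profit = TR - TC = 185 - 151 = $34

$34


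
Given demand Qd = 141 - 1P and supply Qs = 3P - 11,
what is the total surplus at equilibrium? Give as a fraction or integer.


Find equilibrium: 141 - 1P = 3P - 11
141 + 11 = 4P
P* = 152/4 = 38
Q* = 3*38 - 11 = 103
Inverse demand: P = 141 - Q/1, so P_max = 141
Inverse supply: P = 11/3 + Q/3, so P_min = 11/3
CS = (1/2) * 103 * (141 - 38) = 10609/2
PS = (1/2) * 103 * (38 - 11/3) = 10609/6
TS = CS + PS = 10609/2 + 10609/6 = 21218/3

21218/3


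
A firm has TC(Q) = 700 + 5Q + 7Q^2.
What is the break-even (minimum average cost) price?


AC(Q) = 700/Q + 5 + 7Q
To minimize: dAC/dQ = -700/Q^2 + 7 = 0
Q^2 = 700/7 = 100
Q* = 10
Min AC = 700/10 + 5 + 7*10
Min AC = 70 + 5 + 70 = 145

145


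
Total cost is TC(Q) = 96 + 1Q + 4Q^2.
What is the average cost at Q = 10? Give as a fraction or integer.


TC(10) = 96 + 1*10 + 4*10^2
TC(10) = 96 + 10 + 400 = 506
AC = TC/Q = 506/10 = 253/5

253/5


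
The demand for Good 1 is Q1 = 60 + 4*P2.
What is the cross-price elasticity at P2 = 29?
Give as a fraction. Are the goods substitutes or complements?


dQ1/dP2 = 4
At P2 = 29: Q1 = 60 + 4*29 = 176
Exy = (dQ1/dP2)(P2/Q1) = 4 * 29 / 176 = 29/44
Since Exy > 0, the goods are substitutes.

29/44 (substitutes)


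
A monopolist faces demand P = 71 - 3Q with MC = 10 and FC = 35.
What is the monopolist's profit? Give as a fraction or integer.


MR = MC: 71 - 6Q = 10
Q* = 61/6
P* = 71 - 3*61/6 = 81/2
Profit = (P* - MC)*Q* - FC
= (81/2 - 10)*61/6 - 35
= 61/2*61/6 - 35
= 3721/12 - 35 = 3301/12

3301/12


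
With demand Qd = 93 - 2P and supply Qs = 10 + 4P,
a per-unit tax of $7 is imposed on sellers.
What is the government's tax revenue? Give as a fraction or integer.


With tax on sellers, new supply: Qs' = 10 + 4(P - 7)
= 4P - 18
New equilibrium quantity:
Q_new = 56
Tax revenue = tax * Q_new = 7 * 56 = 392

392


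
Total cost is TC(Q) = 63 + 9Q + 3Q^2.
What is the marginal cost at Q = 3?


MC = dTC/dQ = 9 + 2*3*Q
At Q = 3:
MC = 9 + 6*3
MC = 9 + 18 = 27

27


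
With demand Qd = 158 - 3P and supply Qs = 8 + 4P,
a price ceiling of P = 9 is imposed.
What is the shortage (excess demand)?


At P = 9:
Qd = 158 - 3*9 = 131
Qs = 8 + 4*9 = 44
Shortage = Qd - Qs = 131 - 44 = 87

87


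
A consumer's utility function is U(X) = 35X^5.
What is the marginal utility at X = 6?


MU = dU/dX = 35*5*X^(5-1)
MU = 175*X^4
At X = 6:
MU = 175 * 6^4
MU = 175 * 1296 = 226800

226800


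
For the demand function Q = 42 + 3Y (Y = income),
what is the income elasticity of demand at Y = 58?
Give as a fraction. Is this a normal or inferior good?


dQ/dY = 3
At Y = 58: Q = 42 + 3*58 = 216
Ey = (dQ/dY)(Y/Q) = 3 * 58 / 216 = 29/36
Since Ey > 0, this is a normal good.

29/36 (normal good)
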